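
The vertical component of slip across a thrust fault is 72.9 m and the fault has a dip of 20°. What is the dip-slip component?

213 m

dip-slip = throw / sin(dip) = 72.9 / sin(20°) = 213 m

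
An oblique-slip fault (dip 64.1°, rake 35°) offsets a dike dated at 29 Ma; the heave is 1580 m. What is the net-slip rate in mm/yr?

0.217 mm/yr

dip-slip = heave / cos(dip) = 1580 / cos(64.1°) = 3617 m
net slip = dip-slip / sin(rake) = 3617 / sin(35°) = 6306 m
rate = 6306 m / 29 Ma = 0.000217 m/yr = 0.217 mm/yr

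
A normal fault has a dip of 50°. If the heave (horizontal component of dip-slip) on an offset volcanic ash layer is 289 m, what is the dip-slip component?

450 m

dip-slip = heave / cos(dip) = 289 / cos(50°) = 450 m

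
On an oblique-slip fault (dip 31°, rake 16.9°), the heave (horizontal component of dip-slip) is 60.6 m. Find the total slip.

243 m

dip-slip = heave / cos(dip) = 60.6 / cos(31°) = 70.70 m
net slip = dip-slip / sin(rake) = 70.70 / sin(16.9°) = 243 m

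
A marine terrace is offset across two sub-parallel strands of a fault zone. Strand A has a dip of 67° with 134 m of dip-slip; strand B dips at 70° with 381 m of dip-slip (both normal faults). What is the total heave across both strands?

183 m

heave_A = 134 × cos(67°) = 52.36 m
heave_B = 381 × cos(70°) = 130.3 m
total = 52.36 + 130.3 = 183 m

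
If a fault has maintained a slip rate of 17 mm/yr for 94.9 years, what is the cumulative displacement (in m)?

1.61 m

slip = rate × time = 17 mm/yr × 94.9 years = 1.61 m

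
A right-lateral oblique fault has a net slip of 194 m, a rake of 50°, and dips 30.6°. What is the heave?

128 m

dip-slip = net slip × sin(rake) = 194 m × sin(50°) = 148.6 m
heave = dip-slip × cos(dip) = 148.6 × cos(30.6°) = 128 m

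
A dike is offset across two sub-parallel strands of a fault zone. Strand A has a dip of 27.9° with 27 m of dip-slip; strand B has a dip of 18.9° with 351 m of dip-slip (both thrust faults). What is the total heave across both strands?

heave_A = 27 × cos(27.9°) = 23.86 m
heave_B = 351 × cos(18.9°) = 332.1 m
total = 23.86 + 332.1 = 356 m

356 m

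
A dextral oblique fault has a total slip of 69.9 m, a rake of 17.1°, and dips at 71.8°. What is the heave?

dip-slip = net slip × sin(rake) = 69.9 m × sin(17.1°) = 20.55 m
heave = dip-slip × cos(dip) = 20.55 × cos(71.8°) = 6.42 m

6.42 m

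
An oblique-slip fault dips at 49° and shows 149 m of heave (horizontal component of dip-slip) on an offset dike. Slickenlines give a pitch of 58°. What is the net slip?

268 m

dip-slip = heave / cos(dip) = 149 / cos(49°) = 227.1 m
net slip = dip-slip / sin(rake) = 227.1 / sin(58°) = 268 m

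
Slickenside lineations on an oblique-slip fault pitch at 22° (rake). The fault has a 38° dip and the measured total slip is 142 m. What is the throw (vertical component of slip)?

dip-slip = net slip × sin(rake) = 142 m × sin(22°) = 53.19 m
throw = dip-slip × sin(dip) = 53.19 × sin(38°) = 32.7 m

32.7 m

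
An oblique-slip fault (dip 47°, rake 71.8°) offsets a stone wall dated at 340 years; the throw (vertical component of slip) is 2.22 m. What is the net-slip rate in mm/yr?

dip-slip = throw / sin(dip) = 2.22 / sin(47°) = 3.035 m
net slip = dip-slip / sin(rake) = 3.035 / sin(71.8°) = 3.195 m
rate = 3.195 m / 340 years = 0.00940 m/yr = 9.40 mm/yr

9.40 mm/yr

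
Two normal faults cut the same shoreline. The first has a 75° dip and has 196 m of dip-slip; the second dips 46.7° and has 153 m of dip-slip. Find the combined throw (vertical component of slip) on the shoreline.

301 m

throw_A = 196 × sin(75°) = 189.3 m
throw_B = 153 × sin(46.7°) = 111.3 m
total = 189.3 + 111.3 = 301 m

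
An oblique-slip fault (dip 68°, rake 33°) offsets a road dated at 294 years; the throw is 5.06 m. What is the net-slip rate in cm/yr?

dip-slip = throw / sin(dip) = 5.06 / sin(68°) = 5.457 m
net slip = dip-slip / sin(rake) = 5.457 / sin(33°) = 10.02 m
rate = 10.02 m / 294 years = 0.0341 m/yr = 3.41 cm/yr

3.41 cm/yr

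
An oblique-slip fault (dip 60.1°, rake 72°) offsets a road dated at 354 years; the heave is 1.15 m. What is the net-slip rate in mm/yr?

6.85 mm/yr

dip-slip = heave / cos(dip) = 1.15 / cos(60.1°) = 2.307 m
net slip = dip-slip / sin(rake) = 2.307 / sin(72°) = 2.426 m
rate = 2.426 m / 354 years = 0.00685 m/yr = 6.85 mm/yr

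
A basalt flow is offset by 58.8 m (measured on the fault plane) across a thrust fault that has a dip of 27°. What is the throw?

26.7 m

throw = dip-slip × sin(dip) = 58.8 m × sin(27°) = 26.7 m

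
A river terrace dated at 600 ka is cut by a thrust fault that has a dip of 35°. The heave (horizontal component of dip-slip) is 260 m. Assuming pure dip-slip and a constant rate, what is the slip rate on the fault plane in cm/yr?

dip-slip = heave / cos(dip) = 260 m / cos(35°) = 317.4 m
rate = 317.4 m / 600 ka = 0.000529 m/yr = 0.0529 cm/yr

0.0529 cm/yr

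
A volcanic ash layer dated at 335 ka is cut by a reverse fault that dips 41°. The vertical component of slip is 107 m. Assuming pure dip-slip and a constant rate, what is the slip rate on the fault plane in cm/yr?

dip-slip = throw / sin(dip) = 107 m / sin(41°) = 163.1 m
rate = 163.1 m / 335 ka = 0.000487 m/yr = 0.0487 cm/yr

0.0487 cm/yr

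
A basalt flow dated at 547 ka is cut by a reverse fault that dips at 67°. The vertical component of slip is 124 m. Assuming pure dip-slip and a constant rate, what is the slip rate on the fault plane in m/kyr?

dip-slip = throw / sin(dip) = 124 m / sin(67°) = 134.7 m
rate = 134.7 m / 547 ka = 0.000246 m/yr = 0.246 m/kyr

0.246 m/kyr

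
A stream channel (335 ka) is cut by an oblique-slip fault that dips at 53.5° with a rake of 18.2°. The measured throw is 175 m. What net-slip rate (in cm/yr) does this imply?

dip-slip = throw / sin(dip) = 175 / sin(53.5°) = 217.7 m
net slip = dip-slip / sin(rake) = 217.7 / sin(18.2°) = 697 m
rate = 697 m / 335 ka = 0.00208 m/yr = 0.208 cm/yr

0.208 cm/yr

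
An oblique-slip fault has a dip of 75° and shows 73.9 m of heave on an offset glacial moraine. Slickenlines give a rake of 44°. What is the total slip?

dip-slip = heave / cos(dip) = 73.9 / cos(75°) = 285.5 m
net slip = dip-slip / sin(rake) = 285.5 / sin(44°) = 411 m

411 m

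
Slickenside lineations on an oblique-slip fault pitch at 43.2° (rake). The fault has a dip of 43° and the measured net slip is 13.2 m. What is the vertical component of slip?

6.16 m

dip-slip = net slip × sin(rake) = 13.2 m × sin(43.2°) = 9.036 m
throw = dip-slip × sin(dip) = 9.036 × sin(43°) = 6.16 m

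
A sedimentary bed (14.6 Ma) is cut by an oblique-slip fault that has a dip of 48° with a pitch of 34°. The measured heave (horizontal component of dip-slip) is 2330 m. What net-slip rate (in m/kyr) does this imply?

0.427 m/kyr

dip-slip = heave / cos(dip) = 2330 / cos(48°) = 3482 m
net slip = dip-slip / sin(rake) = 3482 / sin(34°) = 6227 m
rate = 6227 m / 14.6 Ma = 0.000427 m/yr = 0.427 m/kyr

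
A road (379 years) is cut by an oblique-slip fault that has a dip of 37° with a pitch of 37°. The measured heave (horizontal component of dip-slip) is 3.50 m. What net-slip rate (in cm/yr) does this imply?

dip-slip = heave / cos(dip) = 3.50 / cos(37°) = 4.382 m
net slip = dip-slip / sin(rake) = 4.382 / sin(37°) = 7.282 m
rate = 7.282 m / 379 years = 0.0192 m/yr = 1.92 cm/yr

1.92 cm/yr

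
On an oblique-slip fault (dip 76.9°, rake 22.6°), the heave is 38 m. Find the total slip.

dip-slip = heave / cos(dip) = 38 / cos(76.9°) = 167.7 m
net slip = dip-slip / sin(rake) = 167.7 / sin(22.6°) = 436 m

436 m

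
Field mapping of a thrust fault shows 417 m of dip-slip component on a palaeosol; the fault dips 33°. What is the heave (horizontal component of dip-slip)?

350 m

heave = dip-slip × cos(dip) = 417 m × cos(33°) = 350 m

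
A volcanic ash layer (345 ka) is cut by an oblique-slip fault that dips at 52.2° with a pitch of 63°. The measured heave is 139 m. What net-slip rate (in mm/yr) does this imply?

0.738 mm/yr

dip-slip = heave / cos(dip) = 139 / cos(52.2°) = 226.8 m
net slip = dip-slip / sin(rake) = 226.8 / sin(63°) = 254.5 m
rate = 254.5 m / 345 ka = 0.000738 m/yr = 0.738 mm/yr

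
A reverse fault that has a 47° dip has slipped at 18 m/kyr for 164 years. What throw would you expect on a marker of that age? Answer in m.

dip-slip = rate × time = 18 m/kyr × 164 years = 2.952 m
throw = dip-slip × sin(dip) = 2.952 × sin(47°) = 2.16 m

2.16 m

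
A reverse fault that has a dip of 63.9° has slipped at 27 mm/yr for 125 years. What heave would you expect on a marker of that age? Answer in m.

1.48 m

dip-slip = rate × time = 27 mm/yr × 125 years = 3.375 m
heave = dip-slip × cos(dip) = 3.375 × cos(63.9°) = 1.48 m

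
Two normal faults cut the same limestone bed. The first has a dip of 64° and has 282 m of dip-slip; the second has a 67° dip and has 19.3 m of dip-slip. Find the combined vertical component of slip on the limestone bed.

271 m

throw_A = 282 × sin(64°) = 253.5 m
throw_B = 19.3 × sin(67°) = 17.77 m
total = 253.5 + 17.77 = 271 m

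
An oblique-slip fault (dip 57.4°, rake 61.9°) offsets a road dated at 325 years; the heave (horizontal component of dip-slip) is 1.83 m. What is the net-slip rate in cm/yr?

1.18 cm/yr

dip-slip = heave / cos(dip) = 1.83 / cos(57.4°) = 3.397 m
net slip = dip-slip / sin(rake) = 3.397 / sin(61.9°) = 3.850 m
rate = 3.850 m / 325 years = 0.0118 m/yr = 1.18 cm/yr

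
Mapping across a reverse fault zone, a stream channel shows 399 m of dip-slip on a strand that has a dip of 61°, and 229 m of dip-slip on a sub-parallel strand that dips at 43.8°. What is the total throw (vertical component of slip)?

throw_A = 399 × sin(61°) = 349 m
throw_B = 229 × sin(43.8°) = 158.5 m
total = 349 + 158.5 = 507 m

507 m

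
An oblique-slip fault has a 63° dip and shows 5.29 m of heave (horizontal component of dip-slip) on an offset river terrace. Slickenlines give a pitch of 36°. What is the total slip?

dip-slip = heave / cos(dip) = 5.29 / cos(63°) = 11.65 m
net slip = dip-slip / sin(rake) = 11.65 / sin(36°) = 19.8 m

19.8 m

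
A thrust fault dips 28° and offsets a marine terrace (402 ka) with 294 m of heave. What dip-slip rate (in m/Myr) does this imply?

dip-slip = heave / cos(dip) = 294 m / cos(28°) = 333 m
rate = 333 m / 402 ka = 0.000828 m/yr = 828 m/Myr

828 m/Myr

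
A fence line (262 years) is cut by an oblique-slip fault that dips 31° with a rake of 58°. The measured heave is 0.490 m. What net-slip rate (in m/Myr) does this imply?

2570 m/Myr

dip-slip = heave / cos(dip) = 0.490 / cos(31°) = 0.5717 m
net slip = dip-slip / sin(rake) = 0.5717 / sin(58°) = 0.6741 m
rate = 0.6741 m / 262 years = 0.00257 m/yr = 2570 m/Myr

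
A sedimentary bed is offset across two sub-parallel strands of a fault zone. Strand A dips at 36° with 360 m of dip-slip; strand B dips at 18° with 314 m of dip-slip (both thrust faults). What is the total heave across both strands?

heave_A = 360 × cos(36°) = 291.2 m
heave_B = 314 × cos(18°) = 298.6 m
total = 291.2 + 298.6 = 590 m

590 m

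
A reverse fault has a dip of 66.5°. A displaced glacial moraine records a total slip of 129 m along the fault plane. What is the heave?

heave = dip-slip × cos(dip) = 129 m × cos(66.5°) = 51.4 m

51.4 m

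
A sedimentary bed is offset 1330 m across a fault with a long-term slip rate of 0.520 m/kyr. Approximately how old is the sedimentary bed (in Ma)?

age = offset / rate = 1330 m / (0.520 m/kyr) = 2.56e+06 yr = 2.56 Ma

2.56 Ma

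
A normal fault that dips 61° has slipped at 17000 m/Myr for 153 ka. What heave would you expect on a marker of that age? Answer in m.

1260 m

dip-slip = rate × time = 17000 m/Myr × 153 ka = 2601 m
heave = dip-slip × cos(dip) = 2601 × cos(61°) = 1260 m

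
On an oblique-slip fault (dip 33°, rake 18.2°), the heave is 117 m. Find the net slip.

447 m

dip-slip = heave / cos(dip) = 117 / cos(33°) = 139.5 m
net slip = dip-slip / sin(rake) = 139.5 / sin(18.2°) = 447 m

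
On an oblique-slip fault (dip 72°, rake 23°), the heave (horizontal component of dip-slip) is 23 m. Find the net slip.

dip-slip = heave / cos(dip) = 23 / cos(72°) = 74.43 m
net slip = dip-slip / sin(rake) = 74.43 / sin(23°) = 190 m

190 m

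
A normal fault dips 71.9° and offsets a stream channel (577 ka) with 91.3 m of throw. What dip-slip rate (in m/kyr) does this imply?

0.166 m/kyr

dip-slip = throw / sin(dip) = 91.3 m / sin(71.9°) = 96.05 m
rate = 96.05 m / 577 ka = 0.000166 m/yr = 0.166 m/kyr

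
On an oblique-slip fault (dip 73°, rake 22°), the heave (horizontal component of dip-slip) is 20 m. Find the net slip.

183 m

dip-slip = heave / cos(dip) = 20 / cos(73°) = 68.41 m
net slip = dip-slip / sin(rake) = 68.41 / sin(22°) = 183 m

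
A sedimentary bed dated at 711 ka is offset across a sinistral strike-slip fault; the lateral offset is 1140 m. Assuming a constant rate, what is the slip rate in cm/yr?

rate = 1140 m / 711 ka = 0.00160 m/yr = 0.160 cm/yr

0.160 cm/yr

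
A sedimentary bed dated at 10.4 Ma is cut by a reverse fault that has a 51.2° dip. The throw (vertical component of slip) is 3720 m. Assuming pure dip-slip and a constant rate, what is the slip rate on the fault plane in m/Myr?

dip-slip = throw / sin(dip) = 3720 m / sin(51.2°) = 4773 m
rate = 4773 m / 10.4 Ma = 0.000459 m/yr = 459 m/Myr

459 m/Myr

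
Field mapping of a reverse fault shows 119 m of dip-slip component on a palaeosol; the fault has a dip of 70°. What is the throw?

112 m

throw = dip-slip × sin(dip) = 119 m × sin(70°) = 112 m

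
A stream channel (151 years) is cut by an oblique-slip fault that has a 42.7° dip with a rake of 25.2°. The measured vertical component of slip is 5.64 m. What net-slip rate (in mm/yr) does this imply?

dip-slip = throw / sin(dip) = 5.64 / sin(42.7°) = 8.317 m
net slip = dip-slip / sin(rake) = 8.317 / sin(25.2°) = 19.53 m
rate = 19.53 m / 151 years = 0.129 m/yr = 129 mm/yr

129 mm/yr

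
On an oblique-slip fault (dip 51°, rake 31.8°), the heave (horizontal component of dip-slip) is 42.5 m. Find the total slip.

128 m

dip-slip = heave / cos(dip) = 42.5 / cos(51°) = 67.53 m
net slip = dip-slip / sin(rake) = 67.53 / sin(31.8°) = 128 m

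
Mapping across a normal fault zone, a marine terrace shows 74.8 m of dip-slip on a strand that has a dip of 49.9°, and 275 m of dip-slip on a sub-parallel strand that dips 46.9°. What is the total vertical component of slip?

258 m

throw_A = 74.8 × sin(49.9°) = 57.22 m
throw_B = 275 × sin(46.9°) = 200.8 m
total = 57.22 + 200.8 = 258 m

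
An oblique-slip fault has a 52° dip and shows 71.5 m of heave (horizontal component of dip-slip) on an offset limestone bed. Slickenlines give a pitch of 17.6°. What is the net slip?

dip-slip = heave / cos(dip) = 71.5 / cos(52°) = 116.1 m
net slip = dip-slip / sin(rake) = 116.1 / sin(17.6°) = 384 m

384 m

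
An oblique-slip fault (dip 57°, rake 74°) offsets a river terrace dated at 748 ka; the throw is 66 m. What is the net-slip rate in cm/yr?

dip-slip = throw / sin(dip) = 66 / sin(57°) = 78.70 m
net slip = dip-slip / sin(rake) = 78.70 / sin(74°) = 81.87 m
rate = 81.87 m / 748 ka = 0.000109 m/yr = 0.0109 cm/yr

0.0109 cm/yr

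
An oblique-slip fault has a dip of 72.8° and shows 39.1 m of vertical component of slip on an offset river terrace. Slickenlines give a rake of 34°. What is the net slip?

73.2 m

dip-slip = throw / sin(dip) = 39.1 / sin(72.8°) = 40.93 m
net slip = dip-slip / sin(rake) = 40.93 / sin(34°) = 73.2 m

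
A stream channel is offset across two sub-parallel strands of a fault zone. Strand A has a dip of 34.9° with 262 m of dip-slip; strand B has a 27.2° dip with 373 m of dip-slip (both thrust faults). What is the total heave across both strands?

heave_A = 262 × cos(34.9°) = 214.9 m
heave_B = 373 × cos(27.2°) = 331.8 m
total = 214.9 + 331.8 = 547 m

547 m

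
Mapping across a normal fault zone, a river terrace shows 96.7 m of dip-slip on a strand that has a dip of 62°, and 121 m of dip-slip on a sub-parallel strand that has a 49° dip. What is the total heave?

heave_A = 96.7 × cos(62°) = 45.40 m
heave_B = 121 × cos(49°) = 79.38 m
total = 45.40 + 79.38 = 125 m

125 m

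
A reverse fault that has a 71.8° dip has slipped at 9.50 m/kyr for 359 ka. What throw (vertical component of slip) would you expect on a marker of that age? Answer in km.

3.24 km

dip-slip = rate × time = 9.50 m/kyr × 359 ka = 3410 m
throw = dip-slip × sin(dip) = 3410 × sin(71.8°) = 3240 m = 3.24 km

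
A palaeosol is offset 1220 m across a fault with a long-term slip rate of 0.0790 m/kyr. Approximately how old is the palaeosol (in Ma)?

age = offset / rate = 1220 m / (0.0790 m/kyr) = 1.54e+07 yr = 15.4 Ma

15.4 Ma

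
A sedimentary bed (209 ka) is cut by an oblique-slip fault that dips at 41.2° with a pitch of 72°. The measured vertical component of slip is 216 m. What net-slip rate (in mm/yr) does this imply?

dip-slip = throw / sin(dip) = 216 / sin(41.2°) = 327.9 m
net slip = dip-slip / sin(rake) = 327.9 / sin(72°) = 344.8 m
rate = 344.8 m / 209 ka = 0.00165 m/yr = 1.65 mm/yr

1.65 mm/yr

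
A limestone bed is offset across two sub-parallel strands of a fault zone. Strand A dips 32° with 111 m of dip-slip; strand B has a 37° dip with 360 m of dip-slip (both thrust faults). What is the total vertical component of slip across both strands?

275 m

throw_A = 111 × sin(32°) = 58.82 m
throw_B = 360 × sin(37°) = 216.7 m
total = 58.82 + 216.7 = 275 m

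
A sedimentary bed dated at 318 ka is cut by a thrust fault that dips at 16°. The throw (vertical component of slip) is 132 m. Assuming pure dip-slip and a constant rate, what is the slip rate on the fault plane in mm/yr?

1.51 mm/yr

dip-slip = throw / sin(dip) = 132 m / sin(16°) = 478.9 m
rate = 478.9 m / 318 ka = 0.00151 m/yr = 1.51 mm/yr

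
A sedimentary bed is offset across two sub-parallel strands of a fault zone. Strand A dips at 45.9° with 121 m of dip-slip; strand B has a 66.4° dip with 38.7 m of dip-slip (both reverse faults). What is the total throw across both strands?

throw_A = 121 × sin(45.9°) = 86.89 m
throw_B = 38.7 × sin(66.4°) = 35.46 m
total = 86.89 + 35.46 = 122 m

122 m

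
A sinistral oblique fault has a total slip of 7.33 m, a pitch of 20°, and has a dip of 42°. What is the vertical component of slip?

1.68 m

dip-slip = net slip × sin(rake) = 7.33 m × sin(20°) = 2.507 m
throw = dip-slip × sin(dip) = 2.507 × sin(42°) = 1.68 m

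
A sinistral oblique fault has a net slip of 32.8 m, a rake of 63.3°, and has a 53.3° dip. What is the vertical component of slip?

23.5 m

dip-slip = net slip × sin(rake) = 32.8 m × sin(63.3°) = 29.30 m
throw = dip-slip × sin(dip) = 29.30 × sin(53.3°) = 23.5 m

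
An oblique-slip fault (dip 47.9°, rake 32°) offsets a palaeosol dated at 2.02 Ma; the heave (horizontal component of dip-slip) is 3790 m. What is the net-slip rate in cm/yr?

0.528 cm/yr

dip-slip = heave / cos(dip) = 3790 / cos(47.9°) = 5653 m
net slip = dip-slip / sin(rake) = 5653 / sin(32°) = 10670 m
rate = 10670 m / 2.02 Ma = 0.00528 m/yr = 0.528 cm/yr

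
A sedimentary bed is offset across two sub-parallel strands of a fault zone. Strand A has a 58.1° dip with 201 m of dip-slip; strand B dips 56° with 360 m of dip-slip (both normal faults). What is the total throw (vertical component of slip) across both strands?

469 m

throw_A = 201 × sin(58.1°) = 170.6 m
throw_B = 360 × sin(56°) = 298.5 m
total = 170.6 + 298.5 = 469 m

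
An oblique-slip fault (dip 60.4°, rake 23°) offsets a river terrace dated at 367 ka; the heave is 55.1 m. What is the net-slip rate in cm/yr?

dip-slip = heave / cos(dip) = 55.1 / cos(60.4°) = 111.6 m
net slip = dip-slip / sin(rake) = 111.6 / sin(23°) = 285.5 m
rate = 285.5 m / 367 ka = 0.000778 m/yr = 0.0778 cm/yr

0.0778 cm/yr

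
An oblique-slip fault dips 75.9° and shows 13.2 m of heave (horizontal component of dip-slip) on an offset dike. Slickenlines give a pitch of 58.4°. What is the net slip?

dip-slip = heave / cos(dip) = 13.2 / cos(75.9°) = 54.18 m
net slip = dip-slip / sin(rake) = 54.18 / sin(58.4°) = 63.6 m

63.6 m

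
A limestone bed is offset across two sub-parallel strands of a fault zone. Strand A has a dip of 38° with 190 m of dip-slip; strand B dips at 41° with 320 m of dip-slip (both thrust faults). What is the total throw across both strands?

throw_A = 190 × sin(38°) = 117 m
throw_B = 320 × sin(41°) = 209.9 m
total = 117 + 209.9 = 327 m

327 m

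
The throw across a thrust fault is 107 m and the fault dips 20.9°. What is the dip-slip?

300 m

dip-slip = throw / sin(dip) = 107 / sin(20.9°) = 300 m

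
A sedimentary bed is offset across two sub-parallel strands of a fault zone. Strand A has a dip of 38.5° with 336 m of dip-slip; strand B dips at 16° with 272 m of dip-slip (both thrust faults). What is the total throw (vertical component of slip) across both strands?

284 m

throw_A = 336 × sin(38.5°) = 209.2 m
throw_B = 272 × sin(16°) = 74.97 m
total = 209.2 + 74.97 = 284 m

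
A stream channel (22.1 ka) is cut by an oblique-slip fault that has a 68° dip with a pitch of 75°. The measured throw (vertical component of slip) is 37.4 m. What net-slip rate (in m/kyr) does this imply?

1.89 m/kyr

dip-slip = throw / sin(dip) = 37.4 / sin(68°) = 40.34 m
net slip = dip-slip / sin(rake) = 40.34 / sin(75°) = 41.76 m
rate = 41.76 m / 22.1 ka = 0.00189 m/yr = 1.89 m/kyr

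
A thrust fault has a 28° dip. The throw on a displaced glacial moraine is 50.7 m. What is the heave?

95.4 m

heave = throw / tan(dip) = 50.7 / tan(28°) = 95.4 m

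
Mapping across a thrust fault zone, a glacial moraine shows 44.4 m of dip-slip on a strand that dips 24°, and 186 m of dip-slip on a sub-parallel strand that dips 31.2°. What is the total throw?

114 m

throw_A = 44.4 × sin(24°) = 18.06 m
throw_B = 186 × sin(31.2°) = 96.35 m
total = 18.06 + 96.35 = 114 m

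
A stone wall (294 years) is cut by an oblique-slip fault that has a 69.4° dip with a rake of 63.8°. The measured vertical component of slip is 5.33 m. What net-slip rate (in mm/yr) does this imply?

21.6 mm/yr

dip-slip = throw / sin(dip) = 5.33 / sin(69.4°) = 5.694 m
net slip = dip-slip / sin(rake) = 5.694 / sin(63.8°) = 6.346 m
rate = 6.346 m / 294 years = 0.0216 m/yr = 21.6 mm/yr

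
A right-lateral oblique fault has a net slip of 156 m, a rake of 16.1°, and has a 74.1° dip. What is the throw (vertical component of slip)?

41.6 m

dip-slip = net slip × sin(rake) = 156 m × sin(16.1°) = 43.26 m
throw = dip-slip × sin(dip) = 43.26 × sin(74.1°) = 41.6 m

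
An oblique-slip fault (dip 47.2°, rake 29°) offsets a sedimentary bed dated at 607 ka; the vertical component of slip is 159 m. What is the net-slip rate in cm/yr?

0.0736 cm/yr

dip-slip = throw / sin(dip) = 159 / sin(47.2°) = 216.7 m
net slip = dip-slip / sin(rake) = 216.7 / sin(29°) = 447 m
rate = 447 m / 607 ka = 0.000736 m/yr = 0.0736 cm/yr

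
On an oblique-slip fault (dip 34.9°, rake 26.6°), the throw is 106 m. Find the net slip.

414 m

dip-slip = throw / sin(dip) = 106 / sin(34.9°) = 185.3 m
net slip = dip-slip / sin(rake) = 185.3 / sin(26.6°) = 414 m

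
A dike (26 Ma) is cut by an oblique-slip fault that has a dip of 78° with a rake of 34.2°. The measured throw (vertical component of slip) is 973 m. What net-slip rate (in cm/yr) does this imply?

0.00681 cm/yr

dip-slip = throw / sin(dip) = 973 / sin(78°) = 994.7 m
net slip = dip-slip / sin(rake) = 994.7 / sin(34.2°) = 1770 m
rate = 1770 m / 26 Ma = 0.0000681 m/yr = 0.00681 cm/yr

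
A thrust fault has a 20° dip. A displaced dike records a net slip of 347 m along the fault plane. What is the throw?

119 m

throw = dip-slip × sin(dip) = 347 m × sin(20°) = 119 m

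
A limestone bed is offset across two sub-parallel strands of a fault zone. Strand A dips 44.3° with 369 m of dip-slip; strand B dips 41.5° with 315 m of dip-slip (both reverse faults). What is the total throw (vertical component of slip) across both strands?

466 m

throw_A = 369 × sin(44.3°) = 257.7 m
throw_B = 315 × sin(41.5°) = 208.7 m
total = 257.7 + 208.7 = 466 m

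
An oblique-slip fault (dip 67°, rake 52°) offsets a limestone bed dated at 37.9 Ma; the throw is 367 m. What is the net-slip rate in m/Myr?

dip-slip = throw / sin(dip) = 367 / sin(67°) = 398.7 m
net slip = dip-slip / sin(rake) = 398.7 / sin(52°) = 506 m
rate = 506 m / 37.9 Ma = 0.0000133 m/yr = 13.3 m/Myr

13.3 m/Myr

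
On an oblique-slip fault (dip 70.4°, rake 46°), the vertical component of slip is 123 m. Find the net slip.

dip-slip = throw / sin(dip) = 123 / sin(70.4°) = 130.6 m
net slip = dip-slip / sin(rake) = 130.6 / sin(46°) = 182 m

182 m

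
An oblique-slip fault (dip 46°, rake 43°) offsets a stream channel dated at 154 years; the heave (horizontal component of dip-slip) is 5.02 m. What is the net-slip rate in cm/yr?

6.88 cm/yr

dip-slip = heave / cos(dip) = 5.02 / cos(46°) = 7.227 m
net slip = dip-slip / sin(rake) = 7.227 / sin(43°) = 10.60 m
rate = 10.60 m / 154 years = 0.0688 m/yr = 6.88 cm/yr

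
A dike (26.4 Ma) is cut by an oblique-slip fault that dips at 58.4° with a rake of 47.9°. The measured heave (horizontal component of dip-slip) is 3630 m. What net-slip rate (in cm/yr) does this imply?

dip-slip = heave / cos(dip) = 3630 / cos(58.4°) = 6928 m
net slip = dip-slip / sin(rake) = 6928 / sin(47.9°) = 9337 m
rate = 9337 m / 26.4 Ma = 0.000354 m/yr = 0.0354 cm/yr

0.0354 cm/yr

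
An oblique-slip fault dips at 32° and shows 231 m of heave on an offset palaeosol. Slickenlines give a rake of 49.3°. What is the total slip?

dip-slip = heave / cos(dip) = 231 / cos(32°) = 272.4 m
net slip = dip-slip / sin(rake) = 272.4 / sin(49.3°) = 359 m

359 m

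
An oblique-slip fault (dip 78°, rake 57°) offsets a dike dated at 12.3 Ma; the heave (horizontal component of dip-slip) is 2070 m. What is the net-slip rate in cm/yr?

dip-slip = heave / cos(dip) = 2070 / cos(78°) = 9956 m
net slip = dip-slip / sin(rake) = 9956 / sin(57°) = 11870 m
rate = 11870 m / 12.3 Ma = 0.000965 m/yr = 0.0965 cm/yr

0.0965 cm/yr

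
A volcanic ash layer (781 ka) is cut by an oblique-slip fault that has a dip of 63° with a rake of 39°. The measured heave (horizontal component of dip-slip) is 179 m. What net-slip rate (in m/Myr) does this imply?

dip-slip = heave / cos(dip) = 179 / cos(63°) = 394.3 m
net slip = dip-slip / sin(rake) = 394.3 / sin(39°) = 626.5 m
rate = 626.5 m / 781 ka = 0.000802 m/yr = 802 m/Myr

802 m/Myr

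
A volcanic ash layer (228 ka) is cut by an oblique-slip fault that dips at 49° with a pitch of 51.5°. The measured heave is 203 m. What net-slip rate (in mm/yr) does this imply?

dip-slip = heave / cos(dip) = 203 / cos(49°) = 309.4 m
net slip = dip-slip / sin(rake) = 309.4 / sin(51.5°) = 395.4 m
rate = 395.4 m / 228 ka = 0.00173 m/yr = 1.73 mm/yr

1.73 mm/yr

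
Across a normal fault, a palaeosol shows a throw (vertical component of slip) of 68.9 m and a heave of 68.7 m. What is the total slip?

net slip = √(throw² + heave²) = √(68.9² + 68.7²) = 97.3 m

97.3 m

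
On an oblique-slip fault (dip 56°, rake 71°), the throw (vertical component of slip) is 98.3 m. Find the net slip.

125 m

dip-slip = throw / sin(dip) = 98.3 / sin(56°) = 118.6 m
net slip = dip-slip / sin(rake) = 118.6 / sin(71°) = 125 m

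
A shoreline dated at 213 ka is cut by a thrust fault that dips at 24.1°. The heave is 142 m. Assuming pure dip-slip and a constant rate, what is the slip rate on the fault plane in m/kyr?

dip-slip = heave / cos(dip) = 142 m / cos(24.1°) = 155.6 m
rate = 155.6 m / 213 ka = 0.000730 m/yr = 0.730 m/kyr

0.730 m/kyr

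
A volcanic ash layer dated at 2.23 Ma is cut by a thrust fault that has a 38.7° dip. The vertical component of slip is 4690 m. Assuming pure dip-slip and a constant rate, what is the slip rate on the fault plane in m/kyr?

3.36 m/kyr

dip-slip = throw / sin(dip) = 4690 m / sin(38.7°) = 7501 m
rate = 7501 m / 2.23 Ma = 0.00336 m/yr = 3.36 m/kyr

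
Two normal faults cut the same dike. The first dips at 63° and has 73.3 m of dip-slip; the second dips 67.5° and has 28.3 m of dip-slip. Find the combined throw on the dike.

91.5 m

throw_A = 73.3 × sin(63°) = 65.31 m
throw_B = 28.3 × sin(67.5°) = 26.15 m
total = 65.31 + 26.15 = 91.5 m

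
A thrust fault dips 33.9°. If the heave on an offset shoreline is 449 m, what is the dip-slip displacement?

dip-slip = heave / cos(dip) = 449 / cos(33.9°) = 541 m

541 m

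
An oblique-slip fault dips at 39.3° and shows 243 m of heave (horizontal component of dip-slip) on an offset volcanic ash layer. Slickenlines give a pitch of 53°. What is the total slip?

dip-slip = heave / cos(dip) = 243 / cos(39.3°) = 314 m
net slip = dip-slip / sin(rake) = 314 / sin(53°) = 393 m

393 m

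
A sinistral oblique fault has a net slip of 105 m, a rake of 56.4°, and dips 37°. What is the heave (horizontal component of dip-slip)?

69.8 m

dip-slip = net slip × sin(rake) = 105 m × sin(56.4°) = 87.46 m
heave = dip-slip × cos(dip) = 87.46 × cos(37°) = 69.8 m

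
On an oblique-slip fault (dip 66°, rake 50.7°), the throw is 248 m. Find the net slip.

351 m

dip-slip = throw / sin(dip) = 248 / sin(66°) = 271.5 m
net slip = dip-slip / sin(rake) = 271.5 / sin(50.7°) = 351 m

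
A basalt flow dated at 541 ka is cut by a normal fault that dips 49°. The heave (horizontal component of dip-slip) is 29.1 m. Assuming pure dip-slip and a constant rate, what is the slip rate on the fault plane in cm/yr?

dip-slip = heave / cos(dip) = 29.1 m / cos(49°) = 44.36 m
rate = 44.36 m / 541 ka = 0.0000820 m/yr = 0.00820 cm/yr

0.00820 cm/yr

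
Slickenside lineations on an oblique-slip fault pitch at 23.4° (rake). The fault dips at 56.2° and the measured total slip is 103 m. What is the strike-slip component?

94.5 m

strike-slip = net slip × cos(rake) = 103 m × cos(23.4°) = 94.5 m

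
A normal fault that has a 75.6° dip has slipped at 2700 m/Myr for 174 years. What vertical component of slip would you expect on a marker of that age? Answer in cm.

dip-slip = rate × time = 2700 m/Myr × 174 years = 0.4698 m
throw = dip-slip × sin(dip) = 0.4698 × sin(75.6°) = 0.455 m = 45.5 cm

45.5 cm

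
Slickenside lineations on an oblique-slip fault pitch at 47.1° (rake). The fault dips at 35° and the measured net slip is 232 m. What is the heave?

dip-slip = net slip × sin(rake) = 232 m × sin(47.1°) = 169.9 m
heave = dip-slip × cos(dip) = 169.9 × cos(35°) = 139 m

139 m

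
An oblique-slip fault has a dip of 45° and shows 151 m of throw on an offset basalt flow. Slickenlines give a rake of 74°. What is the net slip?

222 m

dip-slip = throw / sin(dip) = 151 / sin(45°) = 213.5 m
net slip = dip-slip / sin(rake) = 213.5 / sin(74°) = 222 m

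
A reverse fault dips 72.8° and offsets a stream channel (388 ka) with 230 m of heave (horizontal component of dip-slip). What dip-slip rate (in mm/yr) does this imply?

2 mm/yr

dip-slip = heave / cos(dip) = 230 m / cos(72.8°) = 777.8 m
rate = 777.8 m / 388 ka = 0.00200 m/yr = 2 mm/yr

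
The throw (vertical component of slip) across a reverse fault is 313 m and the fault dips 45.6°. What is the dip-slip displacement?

dip-slip = throw / sin(dip) = 313 / sin(45.6°) = 438 m

438 m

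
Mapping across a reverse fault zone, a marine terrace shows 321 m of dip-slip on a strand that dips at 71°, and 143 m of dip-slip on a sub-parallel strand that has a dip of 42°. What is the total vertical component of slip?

399 m

throw_A = 321 × sin(71°) = 303.5 m
throw_B = 143 × sin(42°) = 95.69 m
total = 303.5 + 95.69 = 399 m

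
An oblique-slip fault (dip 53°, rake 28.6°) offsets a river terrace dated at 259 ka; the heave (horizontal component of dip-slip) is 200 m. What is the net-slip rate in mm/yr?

dip-slip = heave / cos(dip) = 200 / cos(53°) = 332.3 m
net slip = dip-slip / sin(rake) = 332.3 / sin(28.6°) = 694.2 m
rate = 694.2 m / 259 ka = 0.00268 m/yr = 2.68 mm/yr

2.68 mm/yr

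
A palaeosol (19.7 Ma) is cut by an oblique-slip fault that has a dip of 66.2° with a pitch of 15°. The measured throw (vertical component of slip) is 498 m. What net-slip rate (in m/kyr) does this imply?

dip-slip = throw / sin(dip) = 498 / sin(66.2°) = 544.3 m
net slip = dip-slip / sin(rake) = 544.3 / sin(15°) = 2103 m
rate = 2103 m / 19.7 Ma = 0.000107 m/yr = 0.107 m/kyr

0.107 m/kyr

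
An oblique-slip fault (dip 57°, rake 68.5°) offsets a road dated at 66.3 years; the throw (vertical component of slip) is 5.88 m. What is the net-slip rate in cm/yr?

dip-slip = throw / sin(dip) = 5.88 / sin(57°) = 7.011 m
net slip = dip-slip / sin(rake) = 7.011 / sin(68.5°) = 7.535 m
rate = 7.535 m / 66.3 years = 0.114 m/yr = 11.4 cm/yr

11.4 cm/yr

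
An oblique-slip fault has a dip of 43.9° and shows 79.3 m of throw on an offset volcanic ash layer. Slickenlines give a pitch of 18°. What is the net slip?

dip-slip = throw / sin(dip) = 79.3 / sin(43.9°) = 114.4 m
net slip = dip-slip / sin(rake) = 114.4 / sin(18°) = 370 m

370 m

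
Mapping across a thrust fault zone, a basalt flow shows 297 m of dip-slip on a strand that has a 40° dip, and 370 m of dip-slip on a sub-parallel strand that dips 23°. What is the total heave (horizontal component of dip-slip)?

heave_A = 297 × cos(40°) = 227.5 m
heave_B = 370 × cos(23°) = 340.6 m
total = 227.5 + 340.6 = 568 m

568 m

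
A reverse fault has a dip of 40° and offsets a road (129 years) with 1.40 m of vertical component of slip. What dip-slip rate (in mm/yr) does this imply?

dip-slip = throw / sin(dip) = 1.40 m / sin(40°) = 2.178 m
rate = 2.178 m / 129 years = 0.0169 m/yr = 16.9 mm/yr

16.9 mm/yr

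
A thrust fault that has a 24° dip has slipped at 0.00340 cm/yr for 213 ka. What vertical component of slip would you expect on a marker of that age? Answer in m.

dip-slip = rate × time = 0.00340 cm/yr × 213 ka = 7.242 m
throw = dip-slip × sin(dip) = 7.242 × sin(24°) = 2.95 m

2.95 m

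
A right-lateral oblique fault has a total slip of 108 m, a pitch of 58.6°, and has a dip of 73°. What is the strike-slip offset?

strike-slip = net slip × cos(rake) = 108 m × cos(58.6°) = 56.3 m

56.3 m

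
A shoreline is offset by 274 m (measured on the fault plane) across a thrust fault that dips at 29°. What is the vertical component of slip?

133 m

throw = dip-slip × sin(dip) = 274 m × sin(29°) = 133 m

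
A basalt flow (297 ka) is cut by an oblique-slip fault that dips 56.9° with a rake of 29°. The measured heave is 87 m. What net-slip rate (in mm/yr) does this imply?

dip-slip = heave / cos(dip) = 87 / cos(56.9°) = 159.3 m
net slip = dip-slip / sin(rake) = 159.3 / sin(29°) = 328.6 m
rate = 328.6 m / 297 ka = 0.00111 m/yr = 1.11 mm/yr

1.11 mm/yr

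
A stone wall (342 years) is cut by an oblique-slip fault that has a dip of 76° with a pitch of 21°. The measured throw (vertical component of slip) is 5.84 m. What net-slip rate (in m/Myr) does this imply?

49100 m/Myr

dip-slip = throw / sin(dip) = 5.84 / sin(76°) = 6.019 m
net slip = dip-slip / sin(rake) = 6.019 / sin(21°) = 16.79 m
rate = 16.79 m / 342 years = 0.0491 m/yr = 49100 m/Myr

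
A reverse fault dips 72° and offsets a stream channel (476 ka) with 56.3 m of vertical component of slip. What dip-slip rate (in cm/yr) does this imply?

0.0124 cm/yr

dip-slip = throw / sin(dip) = 56.3 m / sin(72°) = 59.20 m
rate = 59.20 m / 476 ka = 0.000124 m/yr = 0.0124 cm/yr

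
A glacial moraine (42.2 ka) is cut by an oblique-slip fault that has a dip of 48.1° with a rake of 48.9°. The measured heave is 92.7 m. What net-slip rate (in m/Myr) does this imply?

4360 m/Myr

dip-slip = heave / cos(dip) = 92.7 / cos(48.1°) = 138.8 m
net slip = dip-slip / sin(rake) = 138.8 / sin(48.9°) = 184.2 m
rate = 184.2 m / 42.2 ka = 0.00436 m/yr = 4360 m/Myr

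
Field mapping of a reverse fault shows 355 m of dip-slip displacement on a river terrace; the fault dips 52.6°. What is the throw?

282 m

throw = dip-slip × sin(dip) = 355 m × sin(52.6°) = 282 m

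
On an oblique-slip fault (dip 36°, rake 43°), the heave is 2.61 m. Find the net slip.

dip-slip = heave / cos(dip) = 2.61 / cos(36°) = 3.226 m
net slip = dip-slip / sin(rake) = 3.226 / sin(43°) = 4.73 m

4.73 m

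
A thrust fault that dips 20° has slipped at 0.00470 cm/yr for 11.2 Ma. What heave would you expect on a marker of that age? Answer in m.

495 m

dip-slip = rate × time = 0.00470 cm/yr × 11.2 Ma = 526.4 m
heave = dip-slip × cos(dip) = 526.4 × cos(20°) = 495 m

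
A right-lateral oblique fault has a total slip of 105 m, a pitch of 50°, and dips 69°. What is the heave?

28.8 m

dip-slip = net slip × sin(rake) = 105 m × sin(50°) = 80.43 m
heave = dip-slip × cos(dip) = 80.43 × cos(69°) = 28.8 m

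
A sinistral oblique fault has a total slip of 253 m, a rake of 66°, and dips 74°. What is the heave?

63.7 m

dip-slip = net slip × sin(rake) = 253 m × sin(66°) = 231.1 m
heave = dip-slip × cos(dip) = 231.1 × cos(74°) = 63.7 m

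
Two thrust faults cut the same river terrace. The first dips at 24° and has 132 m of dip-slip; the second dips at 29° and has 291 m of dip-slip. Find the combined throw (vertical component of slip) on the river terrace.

195 m

throw_A = 132 × sin(24°) = 53.69 m
throw_B = 291 × sin(29°) = 141.1 m
total = 53.69 + 141.1 = 195 m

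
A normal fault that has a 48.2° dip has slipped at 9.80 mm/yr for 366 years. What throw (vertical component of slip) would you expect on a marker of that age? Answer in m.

2.67 m

dip-slip = rate × time = 9.80 mm/yr × 366 years = 3.587 m
throw = dip-slip × sin(dip) = 3.587 × sin(48.2°) = 2.67 m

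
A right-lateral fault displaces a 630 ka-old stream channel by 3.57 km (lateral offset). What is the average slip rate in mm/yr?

rate = 3.57 km / 630 ka = 0.00567 m/yr = 5.67 mm/yr

5.67 mm/yr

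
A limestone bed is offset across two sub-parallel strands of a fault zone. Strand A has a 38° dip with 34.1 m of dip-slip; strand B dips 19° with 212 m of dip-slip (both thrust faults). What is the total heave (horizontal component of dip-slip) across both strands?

227 m

heave_A = 34.1 × cos(38°) = 26.87 m
heave_B = 212 × cos(19°) = 200.4 m
total = 26.87 + 200.4 = 227 m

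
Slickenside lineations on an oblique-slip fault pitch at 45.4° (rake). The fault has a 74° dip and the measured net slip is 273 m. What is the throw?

dip-slip = net slip × sin(rake) = 273 m × sin(45.4°) = 194.4 m
throw = dip-slip × sin(dip) = 194.4 × sin(74°) = 187 m

187 m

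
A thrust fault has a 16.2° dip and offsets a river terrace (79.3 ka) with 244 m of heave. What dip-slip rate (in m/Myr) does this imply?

dip-slip = heave / cos(dip) = 244 m / cos(16.2°) = 254.1 m
rate = 254.1 m / 79.3 ka = 0.00320 m/yr = 3200 m/Myr

3200 m/Myr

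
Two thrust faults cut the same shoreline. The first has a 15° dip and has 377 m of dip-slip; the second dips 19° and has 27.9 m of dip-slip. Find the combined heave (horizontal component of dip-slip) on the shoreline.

heave_A = 377 × cos(15°) = 364.2 m
heave_B = 27.9 × cos(19°) = 26.38 m
total = 364.2 + 26.38 = 391 m

391 m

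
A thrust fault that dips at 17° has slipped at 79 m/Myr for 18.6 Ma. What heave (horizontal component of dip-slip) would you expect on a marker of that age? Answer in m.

dip-slip = rate × time = 79 m/Myr × 18.6 Ma = 1469 m
heave = dip-slip × cos(dip) = 1469 × cos(17°) = 1410 m

1410 m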